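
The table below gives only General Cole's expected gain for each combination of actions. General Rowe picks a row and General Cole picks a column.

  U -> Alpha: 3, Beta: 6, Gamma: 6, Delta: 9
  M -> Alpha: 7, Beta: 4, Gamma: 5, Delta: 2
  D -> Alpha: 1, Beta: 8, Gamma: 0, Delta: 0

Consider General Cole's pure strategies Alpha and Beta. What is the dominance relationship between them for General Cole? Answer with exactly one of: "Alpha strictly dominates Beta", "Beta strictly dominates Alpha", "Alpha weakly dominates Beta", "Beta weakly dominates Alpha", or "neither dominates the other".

neither dominates the other

Compare Alpha to Beta across every action of General Rowe: U: 3<6, M: 7>4, D: 1<8.
Alpha does better at M but worse at U, D; neither strategy dominates the other.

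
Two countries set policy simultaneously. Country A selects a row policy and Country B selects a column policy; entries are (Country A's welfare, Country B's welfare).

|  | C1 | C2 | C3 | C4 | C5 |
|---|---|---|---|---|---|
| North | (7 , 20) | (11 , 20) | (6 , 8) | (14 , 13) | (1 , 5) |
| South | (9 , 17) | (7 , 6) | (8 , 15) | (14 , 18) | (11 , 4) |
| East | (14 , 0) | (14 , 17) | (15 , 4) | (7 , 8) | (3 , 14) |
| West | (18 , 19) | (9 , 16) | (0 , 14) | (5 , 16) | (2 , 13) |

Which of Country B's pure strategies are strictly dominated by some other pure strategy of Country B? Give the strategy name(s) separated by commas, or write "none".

C3, C5

C1 is not dominated — it holds its own against C2 at North (20=20); C3 at North (20>8); C4 at North (20>13); C5 at North (20>5).
C2: no other strategy beats it everywhere (C1 at North (20=20); C3 at North (20>8); C4 at North (20>13); C5 at North (20>5)).
C3: dominated, since C4 does at least as well everywhere (North: 13>8, South: 18>15, East: 8>4, West: 16>14).
C4: no other strategy beats it everywhere (C1 at South (18>17); C2 at South (18>6); C3 at North (13>8); C5 at North (13>5)).
C2 strictly dominates C5 — North: 20>5, South: 6>4, East: 17>14, West: 16>13.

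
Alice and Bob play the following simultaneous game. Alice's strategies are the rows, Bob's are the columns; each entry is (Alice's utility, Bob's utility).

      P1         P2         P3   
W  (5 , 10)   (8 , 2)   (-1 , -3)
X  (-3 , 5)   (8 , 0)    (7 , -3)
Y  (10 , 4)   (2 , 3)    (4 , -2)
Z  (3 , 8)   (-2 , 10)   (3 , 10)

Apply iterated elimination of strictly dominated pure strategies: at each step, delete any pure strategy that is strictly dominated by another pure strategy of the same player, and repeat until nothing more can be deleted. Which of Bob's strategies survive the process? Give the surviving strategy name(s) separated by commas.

For Alice, Y strictly dominates Z on the remaining columns (P1: 10>3, P2: 2>-2, P3: 4>3); eliminate Z.
Bob's strategy P2 is strictly dominated by P1 (W: 10>2, X: 5>0, Y: 4>3) and is removed.
Alice's strategy W is strictly dominated by Y (P1: 10>5, P3: 4>-1) and is removed.
Bob's strategy P3 is strictly dominated by P1 (X: 5>-3, Y: 4>-2) and is removed.
For Alice, Y strictly dominates X on the remaining columns (P1: 10>-3); eliminate X.
Among the remaining strategies, none is strictly dominated by another pure strategy of the same player, so the elimination stops.
Surviving strategies — Alice: {Y}; Bob: {P1}.

P1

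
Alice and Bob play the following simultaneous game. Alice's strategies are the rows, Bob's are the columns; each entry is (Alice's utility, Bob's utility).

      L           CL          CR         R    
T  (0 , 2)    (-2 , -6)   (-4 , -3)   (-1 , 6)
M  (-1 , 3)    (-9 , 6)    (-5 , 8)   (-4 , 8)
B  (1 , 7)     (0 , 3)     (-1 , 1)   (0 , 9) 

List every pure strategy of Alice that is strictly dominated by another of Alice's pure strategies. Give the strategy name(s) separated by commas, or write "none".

T is strictly dominated by B (L: 1>0, CL: 0>-2, CR: -1>-4, R: 0>-1).
T strictly dominates M — L: 0>-1, CL: -2>-9, CR: -4>-5, R: -1>-4.
B is not dominated — it holds its own against T at L (1>0); M at L (1>-1).

T, M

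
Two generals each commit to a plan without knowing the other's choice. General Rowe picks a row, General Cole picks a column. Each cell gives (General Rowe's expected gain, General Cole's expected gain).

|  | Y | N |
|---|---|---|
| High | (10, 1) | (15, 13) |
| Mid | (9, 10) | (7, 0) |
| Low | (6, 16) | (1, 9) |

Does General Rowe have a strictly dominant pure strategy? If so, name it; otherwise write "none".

High vs Mid: Y: 10>9, N: 15>7.
High vs Low: Y: 10>6, N: 15>1.
High strictly beats every other strategy against every opponent action, so it is strictly dominant.

High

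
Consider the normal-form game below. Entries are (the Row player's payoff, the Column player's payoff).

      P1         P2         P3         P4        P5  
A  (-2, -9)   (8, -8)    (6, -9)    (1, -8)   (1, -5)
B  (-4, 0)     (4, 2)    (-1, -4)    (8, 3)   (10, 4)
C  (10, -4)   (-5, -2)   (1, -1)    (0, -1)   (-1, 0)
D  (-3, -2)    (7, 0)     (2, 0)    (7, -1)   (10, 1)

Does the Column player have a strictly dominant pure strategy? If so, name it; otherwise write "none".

P5 vs P1: A: -5>-9, B: 4>0, C: 0>-4, D: 1>-2.
P5 vs P2: A: -5>-8, B: 4>2, C: 0>-2, D: 1>0.
P5 vs P3: A: -5>-9, B: 4>-4, C: 0>-1, D: 1>0.
P5 vs P4: A: -5>-8, B: 4>3, C: 0>-1, D: 1>-1.
P5 strictly beats every other strategy against every opponent action, so it is strictly dominant.

P5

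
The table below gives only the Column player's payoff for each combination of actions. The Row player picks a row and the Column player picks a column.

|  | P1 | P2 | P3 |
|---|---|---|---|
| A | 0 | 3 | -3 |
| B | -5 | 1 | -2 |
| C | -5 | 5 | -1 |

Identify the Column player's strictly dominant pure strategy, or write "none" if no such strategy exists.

P2

P2 vs P1: A: 3>0, B: 1>-5, C: 5>-5.
P2 vs P3: A: 3>-3, B: 1>-2, C: 5>-1.
P2 strictly beats every other strategy against every opponent action, so it is strictly dominant.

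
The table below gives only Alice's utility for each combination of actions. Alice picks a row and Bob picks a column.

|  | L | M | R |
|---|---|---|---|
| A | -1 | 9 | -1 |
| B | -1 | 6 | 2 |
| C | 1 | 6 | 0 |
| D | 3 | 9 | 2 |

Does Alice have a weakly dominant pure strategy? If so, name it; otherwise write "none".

D vs A: L: 3>-1, M: 9=9, R: 2>-1.
D vs B: L: 3>-1, M: 9>6, R: 2=2.
D vs C: L: 3>1, M: 9>6, R: 2>0.
D is at least as good as every other strategy against every opponent action, so it is weakly dominant.

D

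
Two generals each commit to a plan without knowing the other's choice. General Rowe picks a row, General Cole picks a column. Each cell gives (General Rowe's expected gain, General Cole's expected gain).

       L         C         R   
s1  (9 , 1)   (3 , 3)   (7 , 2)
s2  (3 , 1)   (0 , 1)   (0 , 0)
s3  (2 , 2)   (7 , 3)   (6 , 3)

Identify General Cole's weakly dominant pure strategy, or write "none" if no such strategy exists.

C

C vs L: s1: 3>1, s2: 1=1, s3: 3>2.
C vs R: s1: 3>2, s2: 1>0, s3: 3=3.
C is at least as good as every other strategy against every opponent action, so it is weakly dominant.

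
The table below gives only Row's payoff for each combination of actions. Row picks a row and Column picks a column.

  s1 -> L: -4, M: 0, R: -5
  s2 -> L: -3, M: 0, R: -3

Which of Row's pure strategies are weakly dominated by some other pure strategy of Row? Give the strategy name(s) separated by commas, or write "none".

s2 weakly dominates s1 — L: -3>-4, M: 0=0, R: -3>-5.
Nothing dominates s2: s1 at L (-3>-4).

s1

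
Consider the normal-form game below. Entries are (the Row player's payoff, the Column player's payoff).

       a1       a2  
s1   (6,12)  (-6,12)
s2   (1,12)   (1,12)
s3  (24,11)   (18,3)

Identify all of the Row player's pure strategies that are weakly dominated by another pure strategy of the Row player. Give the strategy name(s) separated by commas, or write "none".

s1: dominated, since s3 does at least as well everywhere (a1: 24>6, a2: 18>-6).
s2: dominated, since s3 does at least as well everywhere (a1: 24>1, a2: 18>1).
s3 is not dominated — it holds its own against s1 at a1 (24>6); s2 at a1 (24>1).

s1, s2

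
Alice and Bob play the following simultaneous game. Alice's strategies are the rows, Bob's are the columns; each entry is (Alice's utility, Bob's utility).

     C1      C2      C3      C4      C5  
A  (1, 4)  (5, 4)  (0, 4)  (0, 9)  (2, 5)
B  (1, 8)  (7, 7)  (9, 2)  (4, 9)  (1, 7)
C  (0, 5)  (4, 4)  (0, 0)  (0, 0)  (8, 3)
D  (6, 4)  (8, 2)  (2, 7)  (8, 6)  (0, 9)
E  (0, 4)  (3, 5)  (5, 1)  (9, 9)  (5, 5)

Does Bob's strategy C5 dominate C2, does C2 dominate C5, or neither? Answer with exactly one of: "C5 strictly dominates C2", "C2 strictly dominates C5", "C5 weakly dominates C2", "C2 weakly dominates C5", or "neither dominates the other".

Compare C5 to C2 across each opponent action: A: 5>4, B: 7=7, C: 3<4, D: 9>2, E: 5=5.
C5 does better at A, D but worse at C; neither strategy dominates the other.

neither dominates the other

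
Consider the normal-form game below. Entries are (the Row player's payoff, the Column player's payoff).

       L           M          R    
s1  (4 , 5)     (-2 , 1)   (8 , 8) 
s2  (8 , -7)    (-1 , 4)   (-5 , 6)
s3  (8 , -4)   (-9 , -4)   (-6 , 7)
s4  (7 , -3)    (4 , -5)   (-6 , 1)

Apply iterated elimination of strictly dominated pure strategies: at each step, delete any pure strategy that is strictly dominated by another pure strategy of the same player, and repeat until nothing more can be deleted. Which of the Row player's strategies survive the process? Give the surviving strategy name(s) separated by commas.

s1

The Column player's strategy L is strictly dominated by R (s1: 8>5, s2: 6>-7, s3: 7>-4, s4: 1>-3) and is removed.
For the Row player, s1 strictly dominates s3 on the remaining columns (M: -2>-9, R: 8>-6); eliminate s3.
For the Column player, R strictly dominates M on the remaining rows (s1: 8>1, s2: 6>4, s4: 1>-5); eliminate M.
For the Row player, s1 strictly dominates s2 on the remaining columns (R: 8>-5); eliminate s2.
Row s4 is eliminated: s1 beats it against every remaining column (R: 8>-6).
Among the remaining strategies, none is strictly dominated by another pure strategy of the same player, so the elimination stops.
Surviving strategies — the Row player: {s1}; the Column player: {R}.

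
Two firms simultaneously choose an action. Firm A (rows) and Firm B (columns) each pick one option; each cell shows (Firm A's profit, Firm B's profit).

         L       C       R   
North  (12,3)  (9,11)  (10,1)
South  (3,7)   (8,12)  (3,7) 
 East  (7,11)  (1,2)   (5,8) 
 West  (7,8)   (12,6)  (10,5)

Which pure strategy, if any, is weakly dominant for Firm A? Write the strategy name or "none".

North fails to dominate West at C (9<12).
South fails to dominate North at L (3<12).
East fails to dominate North at L (7<12).
West fails to dominate North at L (7<12).
No single strategy dominates all the others.

none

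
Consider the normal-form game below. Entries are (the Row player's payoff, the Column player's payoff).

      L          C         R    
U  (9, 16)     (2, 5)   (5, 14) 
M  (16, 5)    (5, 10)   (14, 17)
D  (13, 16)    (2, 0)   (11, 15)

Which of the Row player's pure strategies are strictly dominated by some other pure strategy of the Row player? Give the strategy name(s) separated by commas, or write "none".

U, D

U: dominated, since M does at least as well everywhere (L: 16>9, C: 5>2, R: 14>5).
Nothing dominates M: U at L (16>9); D at L (16>13).
M strictly dominates D — L: 16>13, C: 5>2, R: 14>11.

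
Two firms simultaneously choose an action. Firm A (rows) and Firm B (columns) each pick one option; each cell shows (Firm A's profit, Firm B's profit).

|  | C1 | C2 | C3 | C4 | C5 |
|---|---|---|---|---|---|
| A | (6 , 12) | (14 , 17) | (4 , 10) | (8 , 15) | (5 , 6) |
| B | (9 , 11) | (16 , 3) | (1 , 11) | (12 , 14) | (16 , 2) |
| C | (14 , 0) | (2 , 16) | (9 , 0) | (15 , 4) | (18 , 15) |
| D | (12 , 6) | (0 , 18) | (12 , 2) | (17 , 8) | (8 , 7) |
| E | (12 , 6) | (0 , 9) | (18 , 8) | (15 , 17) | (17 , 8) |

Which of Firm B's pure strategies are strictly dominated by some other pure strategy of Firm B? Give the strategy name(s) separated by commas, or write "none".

C1, C3, C5

C1 is strictly dominated by C4 (A: 15>12, B: 14>11, C: 4>0, D: 8>6, E: 17>6).
C2 is not dominated — it holds its own against C1 at A (17>12); C3 at A (17>10); C4 at A (17>15); C5 at A (17>6).
C3 is strictly dominated by C4 (A: 15>10, B: 14>11, C: 4>0, D: 8>2, E: 17>8).
C4: no other strategy beats it everywhere (C1 at A (15>12); C2 at B (14>3); C3 at A (15>10); C5 at A (15>6)).
C5: dominated, since C2 does at least as well everywhere (A: 17>6, B: 3>2, C: 16>15, D: 18>7, E: 9>8).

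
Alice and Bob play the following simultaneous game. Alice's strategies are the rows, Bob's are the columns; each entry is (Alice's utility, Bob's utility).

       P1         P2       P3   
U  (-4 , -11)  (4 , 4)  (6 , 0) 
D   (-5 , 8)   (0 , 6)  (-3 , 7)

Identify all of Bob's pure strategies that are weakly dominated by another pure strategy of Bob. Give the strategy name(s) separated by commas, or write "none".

none

P1 is not dominated — it holds its own against P2 at D (8>6); P3 at D (8>7).
P2 is not dominated — it holds its own against P1 at U (4>-11); P3 at U (4>0).
Nothing dominates P3: P1 at U (0>-11); P2 at D (7>6).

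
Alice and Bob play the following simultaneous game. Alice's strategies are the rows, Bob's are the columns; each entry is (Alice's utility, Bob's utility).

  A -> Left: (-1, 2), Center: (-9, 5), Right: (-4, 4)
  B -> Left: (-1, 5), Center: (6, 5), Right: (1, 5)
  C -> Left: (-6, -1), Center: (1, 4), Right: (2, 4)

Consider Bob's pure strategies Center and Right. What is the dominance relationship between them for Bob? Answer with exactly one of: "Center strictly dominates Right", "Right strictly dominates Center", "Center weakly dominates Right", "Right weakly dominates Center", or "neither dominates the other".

Center weakly dominates Right

Compare Center to Right across each choice by Alice: A: 5>4, B: 5=5, C: 4=4.
Center is at least as good everywhere and strictly better somewhere (tied only at B, C), so Center weakly but not strictly dominates Right.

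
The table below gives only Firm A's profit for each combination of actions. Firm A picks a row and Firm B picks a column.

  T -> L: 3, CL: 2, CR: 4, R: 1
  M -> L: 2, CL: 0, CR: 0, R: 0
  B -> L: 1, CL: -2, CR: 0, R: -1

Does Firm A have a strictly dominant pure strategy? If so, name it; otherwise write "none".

T

T vs M: L: 3>2, CL: 2>0, CR: 4>0, R: 1>0.
T vs B: L: 3>1, CL: 2>-2, CR: 4>0, R: 1>-1.
T strictly beats every other strategy against every opponent action, so it is strictly dominant.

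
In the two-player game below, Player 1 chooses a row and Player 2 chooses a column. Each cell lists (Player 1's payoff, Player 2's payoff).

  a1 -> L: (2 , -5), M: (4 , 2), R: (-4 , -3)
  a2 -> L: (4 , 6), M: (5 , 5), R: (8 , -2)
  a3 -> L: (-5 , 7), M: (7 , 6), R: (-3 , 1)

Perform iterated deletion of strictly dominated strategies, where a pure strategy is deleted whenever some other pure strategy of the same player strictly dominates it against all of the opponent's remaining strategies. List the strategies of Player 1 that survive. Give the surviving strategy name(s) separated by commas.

Row a1 is eliminated: a2 beats it against every remaining column (L: 4>2, M: 5>4, R: 8>-4).
Player 2's strategy M is strictly dominated by L (a2: 6>5, a3: 7>6) and is removed.
Row a3 is eliminated: a2 beats it against every remaining column (L: 4>-5, R: 8>-3).
For Player 2, L strictly dominates R on the remaining rows (a2: 6>-2); eliminate R.
Among the remaining strategies, none is strictly dominated by another pure strategy of the same player, so the elimination stops.
Surviving strategies — Player 1: {a2}; Player 2: {L}.

a2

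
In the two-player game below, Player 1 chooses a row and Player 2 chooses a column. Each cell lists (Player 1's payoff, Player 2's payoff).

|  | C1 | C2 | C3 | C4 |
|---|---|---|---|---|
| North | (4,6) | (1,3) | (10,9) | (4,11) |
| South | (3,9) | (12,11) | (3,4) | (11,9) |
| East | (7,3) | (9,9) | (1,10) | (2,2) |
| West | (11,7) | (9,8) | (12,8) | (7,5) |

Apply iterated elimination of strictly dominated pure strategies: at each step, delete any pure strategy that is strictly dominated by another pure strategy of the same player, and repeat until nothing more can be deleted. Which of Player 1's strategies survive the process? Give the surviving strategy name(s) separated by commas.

For Player 1, West strictly dominates North on the remaining columns (C1: 11>4, C2: 9>1, C3: 12>10, C4: 7>4); eliminate North.
Player 2's strategy C1 is strictly dominated by C2 (South: 11>9, East: 9>3, West: 8>7) and is removed.
Row East is eliminated: South beats it against every remaining column (C2: 12>9, C3: 3>1, C4: 11>2).
For Player 2, C2 strictly dominates C4 on the remaining rows (South: 11>9, West: 8>5); eliminate C4.
Among the remaining strategies, none is strictly dominated by another pure strategy of the same player, so the elimination stops.
Surviving strategies — Player 1: {South, West}; Player 2: {C2, C3}.

South, West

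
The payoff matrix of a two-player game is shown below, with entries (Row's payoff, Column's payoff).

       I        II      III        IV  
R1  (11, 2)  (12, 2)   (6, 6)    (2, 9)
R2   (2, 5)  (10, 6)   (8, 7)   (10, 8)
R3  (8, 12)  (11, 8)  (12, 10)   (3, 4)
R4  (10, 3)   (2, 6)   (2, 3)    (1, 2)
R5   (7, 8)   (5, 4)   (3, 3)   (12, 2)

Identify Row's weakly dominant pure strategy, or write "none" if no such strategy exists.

R1 fails to dominate R2 at III (6<8).
R2 fails to dominate R1 at I (2<11).
R3 fails to dominate R1 at I (8<11).
R4 fails to dominate R1 at I (10<11).
R5 fails to dominate R1 at I (7<11).
No single strategy dominates all the others.

none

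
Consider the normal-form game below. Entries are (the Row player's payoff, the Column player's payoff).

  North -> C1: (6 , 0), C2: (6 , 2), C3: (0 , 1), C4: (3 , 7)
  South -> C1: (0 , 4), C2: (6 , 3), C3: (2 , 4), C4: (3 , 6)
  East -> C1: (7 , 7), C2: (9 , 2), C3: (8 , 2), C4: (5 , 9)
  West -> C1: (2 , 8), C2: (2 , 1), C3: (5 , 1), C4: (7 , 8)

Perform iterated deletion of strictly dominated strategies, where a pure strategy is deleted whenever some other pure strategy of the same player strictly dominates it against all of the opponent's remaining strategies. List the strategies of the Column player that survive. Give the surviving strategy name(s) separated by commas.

C1, C4

The Row player's strategy North is strictly dominated by East (C1: 7>6, C2: 9>6, C3: 8>0, C4: 5>3) and is removed.
Row South is eliminated: East beats it against every remaining column (C1: 7>0, C2: 9>6, C3: 8>2, C4: 5>3).
For the Column player, C1 strictly dominates C2 on the remaining rows (East: 7>2, West: 8>1); eliminate C2.
Column C3 is eliminated: C1 beats it against every remaining row (East: 7>2, West: 8>1).
Among the remaining strategies, none is strictly dominated by another pure strategy of the same player, so the elimination stops.
Surviving strategies — the Row player: {East, West}; the Column player: {C1, C4}.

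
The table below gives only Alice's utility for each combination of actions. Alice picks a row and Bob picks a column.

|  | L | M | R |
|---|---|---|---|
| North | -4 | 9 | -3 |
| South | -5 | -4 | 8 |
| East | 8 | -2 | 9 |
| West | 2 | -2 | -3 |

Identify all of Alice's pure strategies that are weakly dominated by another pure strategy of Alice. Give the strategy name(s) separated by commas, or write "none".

North is not dominated — it holds its own against South at L (-4>-5); East at M (9>-2); West at M (9>-2).
South: dominated, since East does at least as well everywhere (L: 8>-5, M: -2>-4, R: 9>8).
East: no other strategy beats it everywhere (North at L (8>-4); South at L (8>-5); West at L (8>2)).
East weakly dominates West — L: 8>2, M: -2=-2, R: 9>-3.

South, West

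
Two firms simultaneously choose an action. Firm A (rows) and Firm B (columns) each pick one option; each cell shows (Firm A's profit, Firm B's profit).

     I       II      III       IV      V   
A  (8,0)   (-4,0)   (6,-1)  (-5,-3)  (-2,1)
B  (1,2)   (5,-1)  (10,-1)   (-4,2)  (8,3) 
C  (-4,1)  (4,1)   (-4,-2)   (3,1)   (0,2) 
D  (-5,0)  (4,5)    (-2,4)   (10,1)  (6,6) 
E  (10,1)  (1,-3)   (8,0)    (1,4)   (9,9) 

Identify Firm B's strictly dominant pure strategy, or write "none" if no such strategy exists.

V vs I: A: 1>0, B: 3>2, C: 2>1, D: 6>0, E: 9>1.
V vs II: A: 1>0, B: 3>-1, C: 2>1, D: 6>5, E: 9>-3.
V vs III: A: 1>-1, B: 3>-1, C: 2>-2, D: 6>4, E: 9>0.
V vs IV: A: 1>-3, B: 3>2, C: 2>1, D: 6>1, E: 9>4.
V strictly beats every other strategy against every opponent action, so it is strictly dominant.

V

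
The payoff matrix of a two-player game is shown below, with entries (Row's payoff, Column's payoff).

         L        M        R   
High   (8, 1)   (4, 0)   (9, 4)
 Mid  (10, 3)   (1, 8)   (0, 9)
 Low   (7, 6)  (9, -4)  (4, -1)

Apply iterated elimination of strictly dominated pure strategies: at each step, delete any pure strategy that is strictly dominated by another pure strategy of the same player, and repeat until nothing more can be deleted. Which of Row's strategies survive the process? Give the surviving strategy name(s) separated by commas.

For Column, R strictly dominates M on the remaining rows (High: 4>0, Mid: 9>8, Low: -1>-4); eliminate M.
For Row, High strictly dominates Low on the remaining columns (L: 8>7, R: 9>4); eliminate Low.
For Column, R strictly dominates L on the remaining rows (High: 4>1, Mid: 9>3); eliminate L.
Row's strategy Mid is strictly dominated by High (R: 9>0) and is removed.
Among the remaining strategies, none is strictly dominated by another pure strategy of the same player, so the elimination stops.
Surviving strategies — Row: {High}; Column: {R}.

High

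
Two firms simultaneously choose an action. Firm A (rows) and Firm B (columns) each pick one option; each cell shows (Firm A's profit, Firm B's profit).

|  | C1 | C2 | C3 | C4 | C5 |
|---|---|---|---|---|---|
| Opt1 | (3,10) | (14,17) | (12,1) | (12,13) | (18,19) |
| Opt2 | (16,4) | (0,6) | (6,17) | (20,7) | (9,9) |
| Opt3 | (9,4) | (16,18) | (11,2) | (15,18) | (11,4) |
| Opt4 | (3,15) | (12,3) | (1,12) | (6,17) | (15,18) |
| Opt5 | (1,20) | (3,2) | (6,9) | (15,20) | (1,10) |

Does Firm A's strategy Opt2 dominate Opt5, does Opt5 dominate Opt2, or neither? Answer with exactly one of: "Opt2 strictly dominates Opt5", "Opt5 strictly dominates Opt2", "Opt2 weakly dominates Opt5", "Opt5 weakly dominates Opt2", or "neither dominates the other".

Compare Opt2 to Opt5 across each choice by Firm B: C1: 16>1, C2: 0<3, C3: 6=6, C4: 20>15, C5: 9>1.
Opt2 does better at C1, C4, C5 but worse at C2; neither strategy dominates the other.

neither dominates the other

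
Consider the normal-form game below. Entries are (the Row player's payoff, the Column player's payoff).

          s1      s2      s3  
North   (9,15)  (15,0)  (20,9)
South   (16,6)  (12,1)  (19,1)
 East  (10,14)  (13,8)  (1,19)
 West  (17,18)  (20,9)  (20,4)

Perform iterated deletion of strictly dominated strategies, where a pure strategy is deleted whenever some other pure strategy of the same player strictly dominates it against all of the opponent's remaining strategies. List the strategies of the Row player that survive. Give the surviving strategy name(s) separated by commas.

West

For the Row player, West strictly dominates South on the remaining columns (s1: 17>16, s2: 20>12, s3: 20>19); eliminate South.
The Row player's strategy East is strictly dominated by West (s1: 17>10, s2: 20>13, s3: 20>1) and is removed.
The Column player's strategy s2 is strictly dominated by s1 (North: 15>0, West: 18>9) and is removed.
For the Column player, s1 strictly dominates s3 on the remaining rows (North: 15>9, West: 18>4); eliminate s3.
Row North is eliminated: West beats it against every remaining column (s1: 17>9).
Among the remaining strategies, none is strictly dominated by another pure strategy of the same player, so the elimination stops.
Surviving strategies — the Row player: {West}; the Column player: {s1}.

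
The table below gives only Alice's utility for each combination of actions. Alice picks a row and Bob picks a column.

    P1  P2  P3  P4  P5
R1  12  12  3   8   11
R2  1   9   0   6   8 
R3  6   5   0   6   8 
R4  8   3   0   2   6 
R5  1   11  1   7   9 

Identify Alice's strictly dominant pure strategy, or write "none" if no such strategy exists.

R1 vs R2: P1: 12>1, P2: 12>9, P3: 3>0, P4: 8>6, P5: 11>8.
R1 vs R3: P1: 12>6, P2: 12>5, P3: 3>0, P4: 8>6, P5: 11>8.
R1 vs R4: P1: 12>8, P2: 12>3, P3: 3>0, P4: 8>2, P5: 11>6.
R1 vs R5: P1: 12>1, P2: 12>11, P3: 3>1, P4: 8>7, P5: 11>9.
R1 strictly beats every other strategy against every opponent action, so it is strictly dominant.

R1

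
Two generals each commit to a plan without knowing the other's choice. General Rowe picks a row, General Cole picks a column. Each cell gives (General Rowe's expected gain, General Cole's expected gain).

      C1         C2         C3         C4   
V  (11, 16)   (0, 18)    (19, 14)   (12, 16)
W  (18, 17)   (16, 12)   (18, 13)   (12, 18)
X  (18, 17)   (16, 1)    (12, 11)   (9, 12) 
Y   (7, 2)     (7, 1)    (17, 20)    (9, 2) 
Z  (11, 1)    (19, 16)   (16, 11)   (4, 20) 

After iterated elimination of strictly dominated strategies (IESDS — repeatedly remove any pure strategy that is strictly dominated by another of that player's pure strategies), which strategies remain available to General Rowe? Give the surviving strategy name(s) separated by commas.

V, W, X, Z

For General Rowe, W strictly dominates Y on the remaining columns (C1: 18>7, C2: 16>7, C3: 18>17, C4: 12>9); eliminate Y.
General Cole's strategy C3 is strictly dominated by C4 (V: 16>14, W: 18>13, X: 12>11, Z: 20>11) and is removed.
Among the remaining strategies, none is strictly dominated by another pure strategy of the same player, so the elimination stops.
Surviving strategies — General Rowe: {V, W, X, Z}; General Cole: {C1, C2, C4}.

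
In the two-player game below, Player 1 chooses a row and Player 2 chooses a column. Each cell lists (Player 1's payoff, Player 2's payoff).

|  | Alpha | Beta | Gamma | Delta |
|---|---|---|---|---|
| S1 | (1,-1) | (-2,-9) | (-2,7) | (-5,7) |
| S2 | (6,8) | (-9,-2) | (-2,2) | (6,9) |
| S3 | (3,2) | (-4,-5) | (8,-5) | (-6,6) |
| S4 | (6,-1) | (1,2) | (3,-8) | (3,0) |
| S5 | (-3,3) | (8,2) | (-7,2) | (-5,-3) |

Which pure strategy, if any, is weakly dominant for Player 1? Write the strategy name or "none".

none

S1 fails to dominate S2 at Alpha (1<6).
S2 fails to dominate S1 at Beta (-9<-2).
S3 fails to dominate S1 at Beta (-4<-2).
S4 fails to dominate S2 at Delta (3<6).
S5 fails to dominate S1 at Alpha (-3<1).
No single strategy dominates all the others.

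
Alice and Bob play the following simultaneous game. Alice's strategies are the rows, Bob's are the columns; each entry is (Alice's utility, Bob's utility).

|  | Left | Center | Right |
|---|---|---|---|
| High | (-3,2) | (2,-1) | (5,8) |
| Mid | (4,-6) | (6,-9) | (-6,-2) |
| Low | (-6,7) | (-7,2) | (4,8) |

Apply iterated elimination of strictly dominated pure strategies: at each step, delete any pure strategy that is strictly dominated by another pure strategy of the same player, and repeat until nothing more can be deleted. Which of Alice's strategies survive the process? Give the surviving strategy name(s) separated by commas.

For Alice, High strictly dominates Low on the remaining columns (Left: -3>-6, Center: 2>-7, Right: 5>4); eliminate Low.
Bob's strategy Left is strictly dominated by Right (High: 8>2, Mid: -2>-6) and is removed.
Column Center is eliminated: Right beats it against every remaining row (High: 8>-1, Mid: -2>-9).
Alice's strategy Mid is strictly dominated by High (Right: 5>-6) and is removed.
Among the remaining strategies, none is strictly dominated by another pure strategy of the same player, so the elimination stops.
Surviving strategies — Alice: {High}; Bob: {Right}.

High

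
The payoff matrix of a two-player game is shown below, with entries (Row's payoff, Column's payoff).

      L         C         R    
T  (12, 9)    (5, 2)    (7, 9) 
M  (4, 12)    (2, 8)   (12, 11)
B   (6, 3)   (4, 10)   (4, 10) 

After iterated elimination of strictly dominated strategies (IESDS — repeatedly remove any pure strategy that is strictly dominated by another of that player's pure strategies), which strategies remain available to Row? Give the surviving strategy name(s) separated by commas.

Row's strategy B is strictly dominated by T (L: 12>6, C: 5>4, R: 7>4) and is removed.
Column's strategy C is strictly dominated by L (T: 9>2, M: 12>8) and is removed.
Among the remaining strategies, none is strictly dominated by another pure strategy of the same player, so the elimination stops.
Surviving strategies — Row: {T, M}; Column: {L, R}.

T, M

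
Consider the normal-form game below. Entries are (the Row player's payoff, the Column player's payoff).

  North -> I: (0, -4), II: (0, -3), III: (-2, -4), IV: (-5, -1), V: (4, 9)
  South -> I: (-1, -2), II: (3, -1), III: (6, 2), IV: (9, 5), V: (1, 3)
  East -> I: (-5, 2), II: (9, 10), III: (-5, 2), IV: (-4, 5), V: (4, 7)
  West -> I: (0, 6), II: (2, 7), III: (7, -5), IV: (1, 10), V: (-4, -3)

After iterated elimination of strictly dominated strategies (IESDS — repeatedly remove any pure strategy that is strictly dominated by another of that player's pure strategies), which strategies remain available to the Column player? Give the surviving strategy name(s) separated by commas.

The Column player's strategy I is strictly dominated by II (North: -3>-4, South: -1>-2, East: 10>2, West: 7>6) and is removed.
The Column player's strategy III is strictly dominated by IV (North: -1>-4, South: 5>2, East: 5>2, West: 10>-5) and is removed.
Row West is eliminated: South beats it against every remaining column (II: 3>2, IV: 9>1, V: 1>-4).
Among the remaining strategies, none is strictly dominated by another pure strategy of the same player, so the elimination stops.
Surviving strategies — the Row player: {North, South, East}; the Column player: {II, IV, V}.

II, IV, V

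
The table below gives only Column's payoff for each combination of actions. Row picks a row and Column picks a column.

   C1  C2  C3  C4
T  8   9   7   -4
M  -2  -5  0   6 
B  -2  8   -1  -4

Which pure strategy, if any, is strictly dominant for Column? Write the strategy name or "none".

none

C1 fails to dominate C2 at T (8<9).
C2 fails to dominate C1 at M (-5<-2).
C3 fails to dominate C1 at T (7<8).
C4 fails to dominate C1 at T (-4<8).
No single strategy dominates all the others.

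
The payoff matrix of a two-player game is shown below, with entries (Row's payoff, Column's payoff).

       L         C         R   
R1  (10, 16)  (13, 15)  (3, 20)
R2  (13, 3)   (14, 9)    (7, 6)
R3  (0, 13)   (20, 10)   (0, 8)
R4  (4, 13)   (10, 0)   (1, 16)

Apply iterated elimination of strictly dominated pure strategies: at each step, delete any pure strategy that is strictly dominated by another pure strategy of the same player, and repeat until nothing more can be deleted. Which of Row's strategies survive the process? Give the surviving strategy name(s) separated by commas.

R2, R3

Row R1 is eliminated: R2 beats it against every remaining column (L: 13>10, C: 14>13, R: 7>3).
Row R4 is eliminated: R2 beats it against every remaining column (L: 13>4, C: 14>10, R: 7>1).
For Column, C strictly dominates R on the remaining rows (R2: 9>6, R3: 10>8); eliminate R.
Among the remaining strategies, none is strictly dominated by another pure strategy of the same player, so the elimination stops.
Surviving strategies — Row: {R2, R3}; Column: {L, C}.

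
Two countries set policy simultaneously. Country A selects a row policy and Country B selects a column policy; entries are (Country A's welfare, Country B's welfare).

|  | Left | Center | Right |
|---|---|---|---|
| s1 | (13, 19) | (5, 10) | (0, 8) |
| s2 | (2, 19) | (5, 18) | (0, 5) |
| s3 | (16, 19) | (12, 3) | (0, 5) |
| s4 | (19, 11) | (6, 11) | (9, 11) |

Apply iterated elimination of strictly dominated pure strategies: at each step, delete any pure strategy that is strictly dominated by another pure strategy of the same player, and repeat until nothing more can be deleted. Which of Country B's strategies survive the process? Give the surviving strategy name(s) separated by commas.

Left, Center, Right

For Country A, s4 strictly dominates s1 on the remaining columns (Left: 19>13, Center: 6>5, Right: 9>0); eliminate s1.
For Country A, s4 strictly dominates s2 on the remaining columns (Left: 19>2, Center: 6>5, Right: 9>0); eliminate s2.
Among the remaining strategies, none is strictly dominated by another pure strategy of the same player, so the elimination stops.
Surviving strategies — Country A: {s3, s4}; Country B: {Left, Center, Right}.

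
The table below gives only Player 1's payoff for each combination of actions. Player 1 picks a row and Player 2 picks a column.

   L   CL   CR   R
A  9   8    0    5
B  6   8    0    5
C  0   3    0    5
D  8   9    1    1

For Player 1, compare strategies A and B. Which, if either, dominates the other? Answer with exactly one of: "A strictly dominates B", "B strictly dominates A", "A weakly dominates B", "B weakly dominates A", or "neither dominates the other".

A weakly dominates B

A's payoffs vs B's, by Player 2's action — L: 9>6, CL: 8=8, CR: 0=0, R: 5=5.
A is at least as good everywhere and strictly better somewhere (tied only at CL, CR, R), so A weakly but not strictly dominates B.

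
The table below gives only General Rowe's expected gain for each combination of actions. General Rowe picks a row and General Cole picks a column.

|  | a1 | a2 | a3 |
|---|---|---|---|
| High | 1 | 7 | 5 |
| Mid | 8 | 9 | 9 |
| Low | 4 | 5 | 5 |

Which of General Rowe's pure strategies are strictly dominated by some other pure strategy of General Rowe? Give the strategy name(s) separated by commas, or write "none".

Mid strictly dominates High — a1: 8>1, a2: 9>7, a3: 9>5.
Mid is not dominated — it holds its own against High at a1 (8>1); Low at a1 (8>4).
Mid strictly dominates Low — a1: 8>4, a2: 9>5, a3: 9>5.

High, Low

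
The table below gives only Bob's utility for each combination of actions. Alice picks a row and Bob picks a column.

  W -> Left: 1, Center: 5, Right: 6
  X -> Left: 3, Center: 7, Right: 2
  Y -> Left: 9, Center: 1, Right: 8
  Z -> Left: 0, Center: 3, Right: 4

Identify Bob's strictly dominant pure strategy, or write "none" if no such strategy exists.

Left fails to dominate Center at W (1<5).
Center fails to dominate Left at Y (1<9).
Right fails to dominate Left at X (2<3).
No single strategy dominates all the others.

none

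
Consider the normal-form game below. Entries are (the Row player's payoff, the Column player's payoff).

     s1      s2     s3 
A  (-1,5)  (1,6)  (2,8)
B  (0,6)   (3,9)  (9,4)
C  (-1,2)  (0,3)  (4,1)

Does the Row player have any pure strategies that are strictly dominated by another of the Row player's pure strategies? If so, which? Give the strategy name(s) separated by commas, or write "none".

A: dominated, since B does at least as well everywhere (s1: 0>-1, s2: 3>1, s3: 9>2).
Nothing dominates B: A at s1 (0>-1); C at s1 (0>-1).
B strictly dominates C — s1: 0>-1, s2: 3>0, s3: 9>4.

A, C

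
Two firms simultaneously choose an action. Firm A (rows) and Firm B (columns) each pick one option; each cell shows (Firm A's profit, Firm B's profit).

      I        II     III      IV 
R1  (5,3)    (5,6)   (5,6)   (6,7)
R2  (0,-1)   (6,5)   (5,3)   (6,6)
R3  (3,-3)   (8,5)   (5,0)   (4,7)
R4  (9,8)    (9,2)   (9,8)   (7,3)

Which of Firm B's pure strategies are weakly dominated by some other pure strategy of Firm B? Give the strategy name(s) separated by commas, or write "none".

I is weakly dominated by III (R1: 6>3, R2: 3>-1, R3: 0>-3, R4: 8=8).
IV weakly dominates II — R1: 7>6, R2: 6>5, R3: 7>5, R4: 3>2.
III: no other strategy beats it everywhere (I at R1 (6>3); II at R4 (8>2); IV at R4 (8>3)).
Nothing dominates IV: I at R1 (7>3); II at R1 (7>6); III at R1 (7>6).

I, II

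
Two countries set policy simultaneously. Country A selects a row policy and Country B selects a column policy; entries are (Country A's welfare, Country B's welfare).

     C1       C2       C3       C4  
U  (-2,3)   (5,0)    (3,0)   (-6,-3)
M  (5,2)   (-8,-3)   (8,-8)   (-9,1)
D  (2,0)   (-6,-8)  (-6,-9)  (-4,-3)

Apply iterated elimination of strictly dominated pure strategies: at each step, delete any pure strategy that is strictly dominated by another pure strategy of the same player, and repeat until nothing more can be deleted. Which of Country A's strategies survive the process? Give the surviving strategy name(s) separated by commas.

M

For Country B, C1 strictly dominates C2 on the remaining rows (U: 3>0, M: 2>-3, D: 0>-8); eliminate C2.
Country B's strategy C3 is strictly dominated by C1 (U: 3>0, M: 2>-8, D: 0>-9) and is removed.
Country A's strategy U is strictly dominated by D (C1: 2>-2, C4: -4>-6) and is removed.
For Country B, C1 strictly dominates C4 on the remaining rows (M: 2>1, D: 0>-3); eliminate C4.
For Country A, M strictly dominates D on the remaining columns (C1: 5>2); eliminate D.
Among the remaining strategies, none is strictly dominated by another pure strategy of the same player, so the elimination stops.
Surviving strategies — Country A: {M}; Country B: {C1}.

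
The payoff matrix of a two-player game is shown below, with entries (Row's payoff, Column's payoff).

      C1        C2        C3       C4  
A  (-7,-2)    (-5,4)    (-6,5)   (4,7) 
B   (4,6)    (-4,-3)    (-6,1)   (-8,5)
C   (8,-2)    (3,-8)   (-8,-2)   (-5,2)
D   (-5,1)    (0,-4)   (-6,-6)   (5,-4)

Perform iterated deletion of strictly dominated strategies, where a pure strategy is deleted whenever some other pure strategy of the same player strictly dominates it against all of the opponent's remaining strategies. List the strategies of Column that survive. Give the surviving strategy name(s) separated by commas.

Column's strategy C3 is strictly dominated by C4 (A: 7>5, B: 5>1, C: 2>-2, D: -4>-6) and is removed.
Row A is eliminated: D beats it against every remaining column (C1: -5>-7, C2: 0>-5, C4: 5>4).
For Row, C strictly dominates B on the remaining columns (C1: 8>4, C2: 3>-4, C4: -5>-8); eliminate B.
Column C2 is eliminated: C1 beats it against every remaining row (C: -2>-8, D: 1>-4).
Among the remaining strategies, none is strictly dominated by another pure strategy of the same player, so the elimination stops.
Surviving strategies — Row: {C, D}; Column: {C1, C4}.

C1, C4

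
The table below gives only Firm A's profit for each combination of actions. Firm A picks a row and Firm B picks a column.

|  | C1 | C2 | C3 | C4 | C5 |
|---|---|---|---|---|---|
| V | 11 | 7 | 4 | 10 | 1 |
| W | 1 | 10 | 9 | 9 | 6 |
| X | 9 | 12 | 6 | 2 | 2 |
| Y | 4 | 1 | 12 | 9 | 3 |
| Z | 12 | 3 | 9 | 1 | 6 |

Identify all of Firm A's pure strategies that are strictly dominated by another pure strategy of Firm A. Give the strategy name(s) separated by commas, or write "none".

V is not dominated — it holds its own against W at C1 (11>1); X at C1 (11>9); Y at C1 (11>4); Z at C2 (7>3).
W is not dominated — it holds its own against V at C2 (10>7); X at C3 (9>6); Y at C2 (10>1); Z at C2 (10>3).
X: no other strategy beats it everywhere (V at C2 (12>7); W at C1 (9>1); Y at C1 (9>4); Z at C2 (12>3)).
Y is not dominated — it holds its own against V at C3 (12>4); W at C1 (4>1); X at C3 (12>6); Z at C3 (12>9).
Z: no other strategy beats it everywhere (V at C1 (12>11); W at C1 (12>1); X at C1 (12>9); Y at C1 (12>4)).

none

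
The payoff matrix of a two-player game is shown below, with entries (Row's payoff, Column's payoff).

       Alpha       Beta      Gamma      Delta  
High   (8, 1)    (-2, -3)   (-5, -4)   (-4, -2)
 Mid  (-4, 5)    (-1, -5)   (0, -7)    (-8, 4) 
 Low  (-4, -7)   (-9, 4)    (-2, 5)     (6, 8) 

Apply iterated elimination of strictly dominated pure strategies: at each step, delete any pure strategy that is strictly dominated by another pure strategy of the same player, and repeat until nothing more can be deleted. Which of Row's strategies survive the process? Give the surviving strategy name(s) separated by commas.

High, Low

Column's strategy Beta is strictly dominated by Delta (High: -2>-3, Mid: 4>-5, Low: 8>4) and is removed.
Column's strategy Gamma is strictly dominated by Delta (High: -2>-4, Mid: 4>-7, Low: 8>5) and is removed.
For Row, High strictly dominates Mid on the remaining columns (Alpha: 8>-4, Delta: -4>-8); eliminate Mid.
Among the remaining strategies, none is strictly dominated by another pure strategy of the same player, so the elimination stops.
Surviving strategies — Row: {High, Low}; Column: {Alpha, Delta}.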